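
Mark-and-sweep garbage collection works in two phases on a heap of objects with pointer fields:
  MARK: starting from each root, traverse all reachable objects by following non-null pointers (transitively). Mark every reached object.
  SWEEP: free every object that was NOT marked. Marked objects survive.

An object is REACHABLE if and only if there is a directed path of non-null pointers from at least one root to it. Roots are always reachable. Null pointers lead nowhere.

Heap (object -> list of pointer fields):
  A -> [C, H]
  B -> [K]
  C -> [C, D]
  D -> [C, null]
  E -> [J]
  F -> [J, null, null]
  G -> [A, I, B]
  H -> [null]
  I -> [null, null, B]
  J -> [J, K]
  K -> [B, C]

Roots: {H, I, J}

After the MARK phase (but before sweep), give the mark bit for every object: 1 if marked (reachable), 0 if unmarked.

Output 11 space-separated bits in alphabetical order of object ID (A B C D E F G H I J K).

Answer: 0 1 1 1 0 0 0 1 1 1 1

Derivation:
Roots: H I J
Mark H: refs=null, marked=H
Mark I: refs=null null B, marked=H I
Mark J: refs=J K, marked=H I J
Mark B: refs=K, marked=B H I J
Mark K: refs=B C, marked=B H I J K
Mark C: refs=C D, marked=B C H I J K
Mark D: refs=C null, marked=B C D H I J K
Unmarked (collected): A E F G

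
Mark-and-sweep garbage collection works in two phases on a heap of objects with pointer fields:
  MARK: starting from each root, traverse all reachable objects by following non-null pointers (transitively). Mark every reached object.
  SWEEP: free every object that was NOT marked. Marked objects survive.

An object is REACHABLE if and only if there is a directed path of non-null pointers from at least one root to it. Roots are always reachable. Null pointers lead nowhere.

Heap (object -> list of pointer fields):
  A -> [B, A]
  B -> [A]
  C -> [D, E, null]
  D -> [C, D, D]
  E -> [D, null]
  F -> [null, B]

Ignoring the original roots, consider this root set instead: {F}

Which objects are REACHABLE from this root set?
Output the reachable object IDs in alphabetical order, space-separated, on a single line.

Roots: F
Mark F: refs=null B, marked=F
Mark B: refs=A, marked=B F
Mark A: refs=B A, marked=A B F
Unmarked (collected): C D E

Answer: A B F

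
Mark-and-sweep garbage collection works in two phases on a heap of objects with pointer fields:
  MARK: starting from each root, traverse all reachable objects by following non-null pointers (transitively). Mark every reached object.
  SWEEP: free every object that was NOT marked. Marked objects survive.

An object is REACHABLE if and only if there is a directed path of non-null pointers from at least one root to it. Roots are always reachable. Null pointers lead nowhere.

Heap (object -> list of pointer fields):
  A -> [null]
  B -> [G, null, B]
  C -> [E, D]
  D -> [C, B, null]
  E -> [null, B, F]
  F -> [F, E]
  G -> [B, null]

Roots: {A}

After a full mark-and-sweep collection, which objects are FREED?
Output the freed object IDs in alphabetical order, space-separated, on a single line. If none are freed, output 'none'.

Answer: B C D E F G

Derivation:
Roots: A
Mark A: refs=null, marked=A
Unmarked (collected): B C D E F G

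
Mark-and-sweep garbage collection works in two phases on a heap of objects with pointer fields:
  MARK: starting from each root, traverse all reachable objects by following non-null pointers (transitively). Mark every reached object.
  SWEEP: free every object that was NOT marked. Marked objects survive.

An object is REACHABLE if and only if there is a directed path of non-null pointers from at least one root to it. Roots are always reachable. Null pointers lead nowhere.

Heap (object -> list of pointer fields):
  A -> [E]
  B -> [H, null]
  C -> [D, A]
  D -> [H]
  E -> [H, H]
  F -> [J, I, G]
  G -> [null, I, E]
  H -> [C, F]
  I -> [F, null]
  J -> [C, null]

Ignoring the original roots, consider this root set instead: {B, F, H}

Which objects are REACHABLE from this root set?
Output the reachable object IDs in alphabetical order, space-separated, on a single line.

Roots: B F H
Mark B: refs=H null, marked=B
Mark F: refs=J I G, marked=B F
Mark H: refs=C F, marked=B F H
Mark J: refs=C null, marked=B F H J
Mark I: refs=F null, marked=B F H I J
Mark G: refs=null I E, marked=B F G H I J
Mark C: refs=D A, marked=B C F G H I J
Mark E: refs=H H, marked=B C E F G H I J
Mark D: refs=H, marked=B C D E F G H I J
Mark A: refs=E, marked=A B C D E F G H I J
Unmarked (collected): (none)

Answer: A B C D E F G H I J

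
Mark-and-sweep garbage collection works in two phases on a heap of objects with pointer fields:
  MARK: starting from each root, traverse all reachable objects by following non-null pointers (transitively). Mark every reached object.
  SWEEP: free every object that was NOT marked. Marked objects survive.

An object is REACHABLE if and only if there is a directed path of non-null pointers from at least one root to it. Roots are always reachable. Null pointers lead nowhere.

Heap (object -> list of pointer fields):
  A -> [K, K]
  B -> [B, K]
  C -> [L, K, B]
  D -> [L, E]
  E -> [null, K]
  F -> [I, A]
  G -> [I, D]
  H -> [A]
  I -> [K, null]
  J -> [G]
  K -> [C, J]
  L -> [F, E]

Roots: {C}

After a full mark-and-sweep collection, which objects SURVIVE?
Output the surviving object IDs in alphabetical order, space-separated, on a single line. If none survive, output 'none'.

Answer: A B C D E F G I J K L

Derivation:
Roots: C
Mark C: refs=L K B, marked=C
Mark L: refs=F E, marked=C L
Mark K: refs=C J, marked=C K L
Mark B: refs=B K, marked=B C K L
Mark F: refs=I A, marked=B C F K L
Mark E: refs=null K, marked=B C E F K L
Mark J: refs=G, marked=B C E F J K L
Mark I: refs=K null, marked=B C E F I J K L
Mark A: refs=K K, marked=A B C E F I J K L
Mark G: refs=I D, marked=A B C E F G I J K L
Mark D: refs=L E, marked=A B C D E F G I J K L
Unmarked (collected): H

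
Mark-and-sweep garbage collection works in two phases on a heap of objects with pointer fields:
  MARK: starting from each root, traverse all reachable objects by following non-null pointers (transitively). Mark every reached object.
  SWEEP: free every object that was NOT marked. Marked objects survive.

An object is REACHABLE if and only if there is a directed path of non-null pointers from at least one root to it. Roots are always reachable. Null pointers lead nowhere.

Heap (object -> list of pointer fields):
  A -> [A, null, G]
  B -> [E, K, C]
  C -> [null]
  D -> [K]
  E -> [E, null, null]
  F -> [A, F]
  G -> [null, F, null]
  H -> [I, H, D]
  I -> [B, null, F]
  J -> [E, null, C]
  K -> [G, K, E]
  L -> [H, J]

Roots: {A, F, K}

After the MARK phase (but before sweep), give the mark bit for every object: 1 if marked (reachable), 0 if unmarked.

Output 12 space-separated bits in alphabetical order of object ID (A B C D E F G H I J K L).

Roots: A F K
Mark A: refs=A null G, marked=A
Mark F: refs=A F, marked=A F
Mark K: refs=G K E, marked=A F K
Mark G: refs=null F null, marked=A F G K
Mark E: refs=E null null, marked=A E F G K
Unmarked (collected): B C D H I J L

Answer: 1 0 0 0 1 1 1 0 0 0 1 0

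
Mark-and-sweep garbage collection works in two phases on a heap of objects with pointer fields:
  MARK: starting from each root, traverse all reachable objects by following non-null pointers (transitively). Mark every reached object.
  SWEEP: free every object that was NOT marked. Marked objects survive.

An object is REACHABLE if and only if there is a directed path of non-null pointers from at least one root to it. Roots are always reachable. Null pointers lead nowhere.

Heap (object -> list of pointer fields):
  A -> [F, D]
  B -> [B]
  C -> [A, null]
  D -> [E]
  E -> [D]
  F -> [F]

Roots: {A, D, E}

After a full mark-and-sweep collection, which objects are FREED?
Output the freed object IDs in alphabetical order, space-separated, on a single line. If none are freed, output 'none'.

Roots: A D E
Mark A: refs=F D, marked=A
Mark D: refs=E, marked=A D
Mark E: refs=D, marked=A D E
Mark F: refs=F, marked=A D E F
Unmarked (collected): B C

Answer: B C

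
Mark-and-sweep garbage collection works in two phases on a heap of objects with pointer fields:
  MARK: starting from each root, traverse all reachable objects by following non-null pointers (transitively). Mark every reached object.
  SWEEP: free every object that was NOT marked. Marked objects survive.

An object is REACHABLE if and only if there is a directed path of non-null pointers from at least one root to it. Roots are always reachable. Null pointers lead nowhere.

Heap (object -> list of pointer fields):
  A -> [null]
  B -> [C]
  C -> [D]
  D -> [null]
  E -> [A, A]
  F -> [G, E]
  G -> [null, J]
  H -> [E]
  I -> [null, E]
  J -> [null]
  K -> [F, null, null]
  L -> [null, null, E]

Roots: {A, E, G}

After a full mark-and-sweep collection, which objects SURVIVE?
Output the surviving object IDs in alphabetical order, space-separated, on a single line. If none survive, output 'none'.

Answer: A E G J

Derivation:
Roots: A E G
Mark A: refs=null, marked=A
Mark E: refs=A A, marked=A E
Mark G: refs=null J, marked=A E G
Mark J: refs=null, marked=A E G J
Unmarked (collected): B C D F H I K L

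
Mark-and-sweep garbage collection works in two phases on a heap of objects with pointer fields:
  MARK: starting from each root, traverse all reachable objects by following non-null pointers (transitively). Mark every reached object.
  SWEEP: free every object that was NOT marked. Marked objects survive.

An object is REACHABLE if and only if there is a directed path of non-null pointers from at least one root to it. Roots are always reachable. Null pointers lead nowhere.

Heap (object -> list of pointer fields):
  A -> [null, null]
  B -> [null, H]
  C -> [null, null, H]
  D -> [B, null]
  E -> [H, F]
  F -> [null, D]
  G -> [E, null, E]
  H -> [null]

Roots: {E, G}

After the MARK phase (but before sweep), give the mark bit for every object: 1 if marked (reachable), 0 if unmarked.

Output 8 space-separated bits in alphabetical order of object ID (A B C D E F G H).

Answer: 0 1 0 1 1 1 1 1

Derivation:
Roots: E G
Mark E: refs=H F, marked=E
Mark G: refs=E null E, marked=E G
Mark H: refs=null, marked=E G H
Mark F: refs=null D, marked=E F G H
Mark D: refs=B null, marked=D E F G H
Mark B: refs=null H, marked=B D E F G H
Unmarked (collected): A C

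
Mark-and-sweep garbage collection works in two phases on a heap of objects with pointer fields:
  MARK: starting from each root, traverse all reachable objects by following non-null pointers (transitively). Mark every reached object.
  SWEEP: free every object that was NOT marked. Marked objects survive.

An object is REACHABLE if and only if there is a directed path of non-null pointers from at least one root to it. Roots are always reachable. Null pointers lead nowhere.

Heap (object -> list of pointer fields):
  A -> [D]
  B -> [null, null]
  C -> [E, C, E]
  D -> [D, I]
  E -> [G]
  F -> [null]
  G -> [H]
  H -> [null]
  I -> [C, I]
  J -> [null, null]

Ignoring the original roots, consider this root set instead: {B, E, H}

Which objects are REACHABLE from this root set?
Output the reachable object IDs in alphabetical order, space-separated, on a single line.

Answer: B E G H

Derivation:
Roots: B E H
Mark B: refs=null null, marked=B
Mark E: refs=G, marked=B E
Mark H: refs=null, marked=B E H
Mark G: refs=H, marked=B E G H
Unmarked (collected): A C D F I J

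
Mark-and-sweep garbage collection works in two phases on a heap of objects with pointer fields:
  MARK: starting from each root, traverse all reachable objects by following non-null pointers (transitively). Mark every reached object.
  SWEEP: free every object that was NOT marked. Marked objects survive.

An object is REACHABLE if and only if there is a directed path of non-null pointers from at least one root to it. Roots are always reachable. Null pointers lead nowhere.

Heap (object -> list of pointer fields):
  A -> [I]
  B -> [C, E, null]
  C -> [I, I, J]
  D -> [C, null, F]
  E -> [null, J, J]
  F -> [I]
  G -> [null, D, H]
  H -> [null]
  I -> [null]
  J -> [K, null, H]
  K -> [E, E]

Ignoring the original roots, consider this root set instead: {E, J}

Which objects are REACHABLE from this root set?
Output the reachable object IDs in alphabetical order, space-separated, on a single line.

Roots: E J
Mark E: refs=null J J, marked=E
Mark J: refs=K null H, marked=E J
Mark K: refs=E E, marked=E J K
Mark H: refs=null, marked=E H J K
Unmarked (collected): A B C D F G I

Answer: E H J K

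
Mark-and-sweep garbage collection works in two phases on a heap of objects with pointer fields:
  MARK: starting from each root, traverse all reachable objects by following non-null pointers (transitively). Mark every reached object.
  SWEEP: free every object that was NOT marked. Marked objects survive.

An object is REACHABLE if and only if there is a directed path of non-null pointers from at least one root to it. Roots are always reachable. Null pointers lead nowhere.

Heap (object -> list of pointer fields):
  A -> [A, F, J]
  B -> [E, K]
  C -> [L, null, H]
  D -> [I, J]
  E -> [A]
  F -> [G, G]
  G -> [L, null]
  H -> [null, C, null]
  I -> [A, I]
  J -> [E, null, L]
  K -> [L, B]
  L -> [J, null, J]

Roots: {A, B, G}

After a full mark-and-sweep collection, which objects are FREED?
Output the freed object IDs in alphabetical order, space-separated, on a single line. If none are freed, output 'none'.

Answer: C D H I

Derivation:
Roots: A B G
Mark A: refs=A F J, marked=A
Mark B: refs=E K, marked=A B
Mark G: refs=L null, marked=A B G
Mark F: refs=G G, marked=A B F G
Mark J: refs=E null L, marked=A B F G J
Mark E: refs=A, marked=A B E F G J
Mark K: refs=L B, marked=A B E F G J K
Mark L: refs=J null J, marked=A B E F G J K L
Unmarked (collected): C D H I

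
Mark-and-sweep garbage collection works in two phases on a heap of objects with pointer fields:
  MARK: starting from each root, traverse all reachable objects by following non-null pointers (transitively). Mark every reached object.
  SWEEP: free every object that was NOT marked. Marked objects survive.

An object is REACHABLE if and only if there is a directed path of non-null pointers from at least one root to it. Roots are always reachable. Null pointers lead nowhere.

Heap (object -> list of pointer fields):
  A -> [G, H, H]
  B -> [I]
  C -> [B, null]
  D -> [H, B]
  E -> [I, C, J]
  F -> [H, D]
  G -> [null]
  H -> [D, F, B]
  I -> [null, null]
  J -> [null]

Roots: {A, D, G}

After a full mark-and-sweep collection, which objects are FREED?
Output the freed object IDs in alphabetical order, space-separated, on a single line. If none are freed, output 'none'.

Answer: C E J

Derivation:
Roots: A D G
Mark A: refs=G H H, marked=A
Mark D: refs=H B, marked=A D
Mark G: refs=null, marked=A D G
Mark H: refs=D F B, marked=A D G H
Mark B: refs=I, marked=A B D G H
Mark F: refs=H D, marked=A B D F G H
Mark I: refs=null null, marked=A B D F G H I
Unmarked (collected): C E J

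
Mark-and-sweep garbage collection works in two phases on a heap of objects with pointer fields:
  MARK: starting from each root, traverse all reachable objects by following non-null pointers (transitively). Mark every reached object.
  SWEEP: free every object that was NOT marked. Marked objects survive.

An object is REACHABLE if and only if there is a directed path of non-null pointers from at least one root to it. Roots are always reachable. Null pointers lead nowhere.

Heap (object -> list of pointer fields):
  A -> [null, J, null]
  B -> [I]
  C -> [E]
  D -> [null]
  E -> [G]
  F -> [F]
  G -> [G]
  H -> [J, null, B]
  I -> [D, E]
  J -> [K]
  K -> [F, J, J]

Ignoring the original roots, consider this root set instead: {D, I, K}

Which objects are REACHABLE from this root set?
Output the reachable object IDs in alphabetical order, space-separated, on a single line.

Answer: D E F G I J K

Derivation:
Roots: D I K
Mark D: refs=null, marked=D
Mark I: refs=D E, marked=D I
Mark K: refs=F J J, marked=D I K
Mark E: refs=G, marked=D E I K
Mark F: refs=F, marked=D E F I K
Mark J: refs=K, marked=D E F I J K
Mark G: refs=G, marked=D E F G I J K
Unmarked (collected): A B C H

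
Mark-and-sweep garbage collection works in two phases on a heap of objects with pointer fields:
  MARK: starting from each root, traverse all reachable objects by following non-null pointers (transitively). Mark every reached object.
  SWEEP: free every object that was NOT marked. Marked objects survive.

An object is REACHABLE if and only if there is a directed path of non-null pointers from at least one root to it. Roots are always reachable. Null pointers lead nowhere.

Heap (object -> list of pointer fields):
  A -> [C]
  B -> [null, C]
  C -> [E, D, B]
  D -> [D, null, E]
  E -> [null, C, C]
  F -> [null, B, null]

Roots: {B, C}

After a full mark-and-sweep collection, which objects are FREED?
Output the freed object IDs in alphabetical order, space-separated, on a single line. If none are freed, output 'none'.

Answer: A F

Derivation:
Roots: B C
Mark B: refs=null C, marked=B
Mark C: refs=E D B, marked=B C
Mark E: refs=null C C, marked=B C E
Mark D: refs=D null E, marked=B C D E
Unmarked (collected): A F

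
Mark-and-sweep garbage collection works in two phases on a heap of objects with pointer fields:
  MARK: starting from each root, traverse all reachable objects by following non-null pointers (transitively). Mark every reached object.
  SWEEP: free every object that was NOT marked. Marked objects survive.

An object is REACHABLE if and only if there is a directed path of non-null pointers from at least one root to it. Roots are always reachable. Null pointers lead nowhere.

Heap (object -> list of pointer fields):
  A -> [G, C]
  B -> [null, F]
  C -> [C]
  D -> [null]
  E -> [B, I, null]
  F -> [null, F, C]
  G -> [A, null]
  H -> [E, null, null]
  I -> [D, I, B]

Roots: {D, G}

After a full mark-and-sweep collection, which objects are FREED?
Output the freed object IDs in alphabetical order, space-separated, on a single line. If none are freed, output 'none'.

Answer: B E F H I

Derivation:
Roots: D G
Mark D: refs=null, marked=D
Mark G: refs=A null, marked=D G
Mark A: refs=G C, marked=A D G
Mark C: refs=C, marked=A C D G
Unmarked (collected): B E F H I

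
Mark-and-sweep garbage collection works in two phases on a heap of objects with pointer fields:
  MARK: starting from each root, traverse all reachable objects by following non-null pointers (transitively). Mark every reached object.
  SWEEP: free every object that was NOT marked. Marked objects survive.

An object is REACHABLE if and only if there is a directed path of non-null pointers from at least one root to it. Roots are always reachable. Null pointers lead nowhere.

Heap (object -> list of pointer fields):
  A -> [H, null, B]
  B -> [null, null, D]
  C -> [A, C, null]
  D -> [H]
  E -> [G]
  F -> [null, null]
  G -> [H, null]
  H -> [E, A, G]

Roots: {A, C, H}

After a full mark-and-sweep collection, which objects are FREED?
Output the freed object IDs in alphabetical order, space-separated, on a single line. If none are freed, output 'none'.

Roots: A C H
Mark A: refs=H null B, marked=A
Mark C: refs=A C null, marked=A C
Mark H: refs=E A G, marked=A C H
Mark B: refs=null null D, marked=A B C H
Mark E: refs=G, marked=A B C E H
Mark G: refs=H null, marked=A B C E G H
Mark D: refs=H, marked=A B C D E G H
Unmarked (collected): F

Answer: F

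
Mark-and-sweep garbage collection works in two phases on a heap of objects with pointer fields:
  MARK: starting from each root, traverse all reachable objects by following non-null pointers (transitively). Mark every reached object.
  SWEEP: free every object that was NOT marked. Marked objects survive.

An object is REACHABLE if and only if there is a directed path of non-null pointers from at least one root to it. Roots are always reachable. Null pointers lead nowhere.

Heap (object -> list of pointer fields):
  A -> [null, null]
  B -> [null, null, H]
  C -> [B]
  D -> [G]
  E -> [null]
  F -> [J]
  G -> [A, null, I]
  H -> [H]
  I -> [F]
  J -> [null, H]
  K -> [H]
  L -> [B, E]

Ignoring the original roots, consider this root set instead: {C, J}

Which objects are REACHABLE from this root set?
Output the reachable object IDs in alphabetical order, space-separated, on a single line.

Answer: B C H J

Derivation:
Roots: C J
Mark C: refs=B, marked=C
Mark J: refs=null H, marked=C J
Mark B: refs=null null H, marked=B C J
Mark H: refs=H, marked=B C H J
Unmarked (collected): A D E F G I K L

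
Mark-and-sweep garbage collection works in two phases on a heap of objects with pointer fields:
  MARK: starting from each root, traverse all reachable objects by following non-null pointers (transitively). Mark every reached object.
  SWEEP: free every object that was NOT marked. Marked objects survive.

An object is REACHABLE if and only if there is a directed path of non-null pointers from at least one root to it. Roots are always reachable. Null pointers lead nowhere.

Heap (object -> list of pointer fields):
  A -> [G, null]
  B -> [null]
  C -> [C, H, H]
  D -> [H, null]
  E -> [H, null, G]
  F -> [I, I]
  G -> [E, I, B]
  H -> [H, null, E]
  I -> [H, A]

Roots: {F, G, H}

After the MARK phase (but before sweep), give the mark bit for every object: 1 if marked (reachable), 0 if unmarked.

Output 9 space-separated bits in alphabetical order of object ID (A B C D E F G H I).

Answer: 1 1 0 0 1 1 1 1 1

Derivation:
Roots: F G H
Mark F: refs=I I, marked=F
Mark G: refs=E I B, marked=F G
Mark H: refs=H null E, marked=F G H
Mark I: refs=H A, marked=F G H I
Mark E: refs=H null G, marked=E F G H I
Mark B: refs=null, marked=B E F G H I
Mark A: refs=G null, marked=A B E F G H I
Unmarked (collected): C D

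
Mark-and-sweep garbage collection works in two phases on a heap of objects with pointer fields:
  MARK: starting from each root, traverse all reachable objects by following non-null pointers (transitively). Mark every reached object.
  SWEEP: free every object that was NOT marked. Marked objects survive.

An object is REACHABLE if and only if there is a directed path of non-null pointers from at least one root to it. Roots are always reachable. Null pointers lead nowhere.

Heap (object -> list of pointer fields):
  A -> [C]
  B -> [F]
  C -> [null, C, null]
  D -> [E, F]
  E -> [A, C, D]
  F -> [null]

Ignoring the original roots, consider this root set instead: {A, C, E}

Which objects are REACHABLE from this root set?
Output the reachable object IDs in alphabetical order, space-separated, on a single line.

Roots: A C E
Mark A: refs=C, marked=A
Mark C: refs=null C null, marked=A C
Mark E: refs=A C D, marked=A C E
Mark D: refs=E F, marked=A C D E
Mark F: refs=null, marked=A C D E F
Unmarked (collected): B

Answer: A C D E F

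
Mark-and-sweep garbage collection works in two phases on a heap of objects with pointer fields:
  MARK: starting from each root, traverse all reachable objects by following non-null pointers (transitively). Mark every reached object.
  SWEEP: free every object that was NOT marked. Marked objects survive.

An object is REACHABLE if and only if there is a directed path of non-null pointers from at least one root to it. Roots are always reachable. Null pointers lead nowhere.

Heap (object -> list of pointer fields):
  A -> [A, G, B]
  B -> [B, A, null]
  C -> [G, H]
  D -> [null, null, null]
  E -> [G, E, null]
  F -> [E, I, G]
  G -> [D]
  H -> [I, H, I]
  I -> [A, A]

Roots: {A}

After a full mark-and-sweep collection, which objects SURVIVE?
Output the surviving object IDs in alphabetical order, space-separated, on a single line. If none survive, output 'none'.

Answer: A B D G

Derivation:
Roots: A
Mark A: refs=A G B, marked=A
Mark G: refs=D, marked=A G
Mark B: refs=B A null, marked=A B G
Mark D: refs=null null null, marked=A B D G
Unmarked (collected): C E F H I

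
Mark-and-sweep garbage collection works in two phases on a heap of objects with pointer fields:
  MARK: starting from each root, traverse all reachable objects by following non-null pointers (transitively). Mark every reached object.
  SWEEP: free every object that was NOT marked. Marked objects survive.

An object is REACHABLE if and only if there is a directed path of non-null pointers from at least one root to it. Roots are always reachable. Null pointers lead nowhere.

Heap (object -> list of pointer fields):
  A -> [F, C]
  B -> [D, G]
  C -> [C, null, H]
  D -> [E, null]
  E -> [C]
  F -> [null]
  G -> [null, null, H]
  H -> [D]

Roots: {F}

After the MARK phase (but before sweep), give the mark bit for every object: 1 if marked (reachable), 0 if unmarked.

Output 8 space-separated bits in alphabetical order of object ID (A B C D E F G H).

Roots: F
Mark F: refs=null, marked=F
Unmarked (collected): A B C D E G H

Answer: 0 0 0 0 0 1 0 0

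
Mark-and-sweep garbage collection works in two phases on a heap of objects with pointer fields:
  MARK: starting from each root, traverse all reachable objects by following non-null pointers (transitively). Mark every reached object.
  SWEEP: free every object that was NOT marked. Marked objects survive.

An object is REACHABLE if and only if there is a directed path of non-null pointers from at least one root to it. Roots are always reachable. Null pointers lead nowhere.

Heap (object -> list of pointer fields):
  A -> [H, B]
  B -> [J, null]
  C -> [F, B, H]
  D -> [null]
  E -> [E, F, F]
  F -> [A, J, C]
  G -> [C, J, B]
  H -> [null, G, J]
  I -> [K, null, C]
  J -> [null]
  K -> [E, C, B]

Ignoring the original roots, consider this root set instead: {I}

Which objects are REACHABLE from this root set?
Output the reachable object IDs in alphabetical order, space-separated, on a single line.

Answer: A B C E F G H I J K

Derivation:
Roots: I
Mark I: refs=K null C, marked=I
Mark K: refs=E C B, marked=I K
Mark C: refs=F B H, marked=C I K
Mark E: refs=E F F, marked=C E I K
Mark B: refs=J null, marked=B C E I K
Mark F: refs=A J C, marked=B C E F I K
Mark H: refs=null G J, marked=B C E F H I K
Mark J: refs=null, marked=B C E F H I J K
Mark A: refs=H B, marked=A B C E F H I J K
Mark G: refs=C J B, marked=A B C E F G H I J K
Unmarked (collected): D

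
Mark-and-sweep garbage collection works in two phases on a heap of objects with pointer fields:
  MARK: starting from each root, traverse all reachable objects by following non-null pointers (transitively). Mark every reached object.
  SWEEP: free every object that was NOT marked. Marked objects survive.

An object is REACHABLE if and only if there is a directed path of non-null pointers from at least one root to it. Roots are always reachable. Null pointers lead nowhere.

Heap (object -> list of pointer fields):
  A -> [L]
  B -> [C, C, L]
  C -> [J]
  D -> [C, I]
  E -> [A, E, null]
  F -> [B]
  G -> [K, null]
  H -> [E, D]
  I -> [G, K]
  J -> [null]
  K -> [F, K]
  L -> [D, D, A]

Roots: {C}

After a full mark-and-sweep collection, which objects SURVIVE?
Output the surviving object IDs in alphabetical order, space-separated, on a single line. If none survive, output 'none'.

Answer: C J

Derivation:
Roots: C
Mark C: refs=J, marked=C
Mark J: refs=null, marked=C J
Unmarked (collected): A B D E F G H I K L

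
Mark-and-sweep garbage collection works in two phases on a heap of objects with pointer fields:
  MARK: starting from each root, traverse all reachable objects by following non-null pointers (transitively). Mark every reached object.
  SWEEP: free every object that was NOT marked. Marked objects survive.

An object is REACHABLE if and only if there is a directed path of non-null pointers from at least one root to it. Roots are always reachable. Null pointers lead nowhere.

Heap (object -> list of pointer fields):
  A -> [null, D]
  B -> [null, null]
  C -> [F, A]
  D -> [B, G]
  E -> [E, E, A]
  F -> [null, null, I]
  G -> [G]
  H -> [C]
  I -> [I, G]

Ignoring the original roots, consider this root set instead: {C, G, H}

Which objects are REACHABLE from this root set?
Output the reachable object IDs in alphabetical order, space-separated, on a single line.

Roots: C G H
Mark C: refs=F A, marked=C
Mark G: refs=G, marked=C G
Mark H: refs=C, marked=C G H
Mark F: refs=null null I, marked=C F G H
Mark A: refs=null D, marked=A C F G H
Mark I: refs=I G, marked=A C F G H I
Mark D: refs=B G, marked=A C D F G H I
Mark B: refs=null null, marked=A B C D F G H I
Unmarked (collected): E

Answer: A B C D F G H I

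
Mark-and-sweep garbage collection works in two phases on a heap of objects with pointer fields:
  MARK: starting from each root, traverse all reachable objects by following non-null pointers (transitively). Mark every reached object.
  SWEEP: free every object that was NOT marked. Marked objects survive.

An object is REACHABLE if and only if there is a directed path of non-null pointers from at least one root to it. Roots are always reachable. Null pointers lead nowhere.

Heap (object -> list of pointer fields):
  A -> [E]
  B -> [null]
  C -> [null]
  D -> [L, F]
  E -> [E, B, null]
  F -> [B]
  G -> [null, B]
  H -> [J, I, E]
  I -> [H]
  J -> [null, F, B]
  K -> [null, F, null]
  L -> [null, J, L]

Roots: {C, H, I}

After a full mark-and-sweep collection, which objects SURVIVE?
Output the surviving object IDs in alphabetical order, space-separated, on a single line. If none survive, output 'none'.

Answer: B C E F H I J

Derivation:
Roots: C H I
Mark C: refs=null, marked=C
Mark H: refs=J I E, marked=C H
Mark I: refs=H, marked=C H I
Mark J: refs=null F B, marked=C H I J
Mark E: refs=E B null, marked=C E H I J
Mark F: refs=B, marked=C E F H I J
Mark B: refs=null, marked=B C E F H I J
Unmarked (collected): A D G K L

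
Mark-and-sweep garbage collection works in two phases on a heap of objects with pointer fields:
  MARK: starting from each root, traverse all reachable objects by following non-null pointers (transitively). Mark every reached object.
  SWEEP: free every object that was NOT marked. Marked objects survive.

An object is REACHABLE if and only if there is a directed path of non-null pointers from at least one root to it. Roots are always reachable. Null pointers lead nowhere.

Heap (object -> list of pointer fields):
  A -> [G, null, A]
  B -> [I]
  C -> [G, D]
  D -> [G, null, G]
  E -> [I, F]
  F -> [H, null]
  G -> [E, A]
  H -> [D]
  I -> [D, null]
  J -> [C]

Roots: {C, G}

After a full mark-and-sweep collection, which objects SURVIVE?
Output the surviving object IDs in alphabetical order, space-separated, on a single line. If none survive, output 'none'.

Roots: C G
Mark C: refs=G D, marked=C
Mark G: refs=E A, marked=C G
Mark D: refs=G null G, marked=C D G
Mark E: refs=I F, marked=C D E G
Mark A: refs=G null A, marked=A C D E G
Mark I: refs=D null, marked=A C D E G I
Mark F: refs=H null, marked=A C D E F G I
Mark H: refs=D, marked=A C D E F G H I
Unmarked (collected): B J

Answer: A C D E F G H I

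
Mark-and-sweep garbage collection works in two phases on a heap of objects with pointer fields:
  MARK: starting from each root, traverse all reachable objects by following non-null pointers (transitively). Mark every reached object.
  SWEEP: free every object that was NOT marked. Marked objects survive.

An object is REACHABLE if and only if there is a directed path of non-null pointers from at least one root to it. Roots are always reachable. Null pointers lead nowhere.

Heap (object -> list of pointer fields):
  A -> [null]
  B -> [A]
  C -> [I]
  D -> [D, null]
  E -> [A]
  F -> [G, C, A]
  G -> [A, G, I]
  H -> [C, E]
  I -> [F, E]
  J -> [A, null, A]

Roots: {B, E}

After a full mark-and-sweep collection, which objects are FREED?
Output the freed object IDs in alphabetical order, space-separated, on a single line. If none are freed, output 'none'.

Answer: C D F G H I J

Derivation:
Roots: B E
Mark B: refs=A, marked=B
Mark E: refs=A, marked=B E
Mark A: refs=null, marked=A B E
Unmarked (collected): C D F G H I J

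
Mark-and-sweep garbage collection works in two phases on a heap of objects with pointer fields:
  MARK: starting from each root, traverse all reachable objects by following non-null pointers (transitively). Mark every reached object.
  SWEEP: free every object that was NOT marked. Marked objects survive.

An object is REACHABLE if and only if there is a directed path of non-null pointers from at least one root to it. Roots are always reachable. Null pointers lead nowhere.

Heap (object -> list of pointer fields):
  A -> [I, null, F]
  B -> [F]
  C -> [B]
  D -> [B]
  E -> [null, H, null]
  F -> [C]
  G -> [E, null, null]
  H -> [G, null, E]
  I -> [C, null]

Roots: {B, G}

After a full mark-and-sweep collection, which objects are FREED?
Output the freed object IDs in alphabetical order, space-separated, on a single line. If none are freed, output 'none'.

Roots: B G
Mark B: refs=F, marked=B
Mark G: refs=E null null, marked=B G
Mark F: refs=C, marked=B F G
Mark E: refs=null H null, marked=B E F G
Mark C: refs=B, marked=B C E F G
Mark H: refs=G null E, marked=B C E F G H
Unmarked (collected): A D I

Answer: A D I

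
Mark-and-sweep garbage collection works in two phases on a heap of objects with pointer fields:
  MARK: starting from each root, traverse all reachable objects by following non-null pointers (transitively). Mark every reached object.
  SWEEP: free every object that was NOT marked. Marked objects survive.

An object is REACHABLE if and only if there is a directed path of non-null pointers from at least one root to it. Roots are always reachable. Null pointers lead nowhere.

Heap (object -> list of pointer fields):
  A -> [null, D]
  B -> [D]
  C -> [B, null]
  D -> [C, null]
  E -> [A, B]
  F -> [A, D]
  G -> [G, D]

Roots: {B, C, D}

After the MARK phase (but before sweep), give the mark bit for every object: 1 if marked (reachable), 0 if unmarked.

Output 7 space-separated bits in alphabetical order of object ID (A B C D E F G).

Answer: 0 1 1 1 0 0 0

Derivation:
Roots: B C D
Mark B: refs=D, marked=B
Mark C: refs=B null, marked=B C
Mark D: refs=C null, marked=B C D
Unmarked (collected): A E F G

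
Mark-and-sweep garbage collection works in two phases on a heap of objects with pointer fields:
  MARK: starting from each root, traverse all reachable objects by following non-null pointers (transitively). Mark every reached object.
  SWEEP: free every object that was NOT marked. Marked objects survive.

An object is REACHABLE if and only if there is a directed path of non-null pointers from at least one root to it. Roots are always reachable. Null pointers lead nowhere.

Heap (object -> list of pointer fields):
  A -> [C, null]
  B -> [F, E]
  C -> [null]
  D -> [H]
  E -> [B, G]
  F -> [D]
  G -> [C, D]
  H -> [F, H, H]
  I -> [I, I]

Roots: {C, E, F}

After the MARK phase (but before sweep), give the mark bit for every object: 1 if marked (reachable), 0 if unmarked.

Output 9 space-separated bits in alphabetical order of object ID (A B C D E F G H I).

Answer: 0 1 1 1 1 1 1 1 0

Derivation:
Roots: C E F
Mark C: refs=null, marked=C
Mark E: refs=B G, marked=C E
Mark F: refs=D, marked=C E F
Mark B: refs=F E, marked=B C E F
Mark G: refs=C D, marked=B C E F G
Mark D: refs=H, marked=B C D E F G
Mark H: refs=F H H, marked=B C D E F G H
Unmarked (collected): A I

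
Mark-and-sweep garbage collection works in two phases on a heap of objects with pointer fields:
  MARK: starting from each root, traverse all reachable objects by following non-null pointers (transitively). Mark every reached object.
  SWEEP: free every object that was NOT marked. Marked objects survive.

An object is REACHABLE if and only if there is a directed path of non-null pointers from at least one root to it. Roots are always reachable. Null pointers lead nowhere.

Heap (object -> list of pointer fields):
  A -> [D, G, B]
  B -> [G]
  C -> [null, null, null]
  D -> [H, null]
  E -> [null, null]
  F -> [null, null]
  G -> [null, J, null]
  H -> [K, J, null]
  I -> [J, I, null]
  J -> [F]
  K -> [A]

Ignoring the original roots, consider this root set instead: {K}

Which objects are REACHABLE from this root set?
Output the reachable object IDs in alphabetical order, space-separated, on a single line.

Roots: K
Mark K: refs=A, marked=K
Mark A: refs=D G B, marked=A K
Mark D: refs=H null, marked=A D K
Mark G: refs=null J null, marked=A D G K
Mark B: refs=G, marked=A B D G K
Mark H: refs=K J null, marked=A B D G H K
Mark J: refs=F, marked=A B D G H J K
Mark F: refs=null null, marked=A B D F G H J K
Unmarked (collected): C E I

Answer: A B D F G H J K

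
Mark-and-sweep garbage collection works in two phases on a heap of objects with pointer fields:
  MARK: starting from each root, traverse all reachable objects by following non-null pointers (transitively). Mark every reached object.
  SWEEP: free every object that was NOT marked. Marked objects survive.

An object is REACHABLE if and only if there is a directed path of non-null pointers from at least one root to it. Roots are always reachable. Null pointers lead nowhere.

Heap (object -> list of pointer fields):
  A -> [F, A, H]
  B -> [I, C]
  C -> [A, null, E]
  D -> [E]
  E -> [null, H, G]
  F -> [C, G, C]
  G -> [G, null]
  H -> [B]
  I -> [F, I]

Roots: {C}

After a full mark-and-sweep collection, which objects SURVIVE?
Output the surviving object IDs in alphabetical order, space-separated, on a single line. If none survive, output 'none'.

Answer: A B C E F G H I

Derivation:
Roots: C
Mark C: refs=A null E, marked=C
Mark A: refs=F A H, marked=A C
Mark E: refs=null H G, marked=A C E
Mark F: refs=C G C, marked=A C E F
Mark H: refs=B, marked=A C E F H
Mark G: refs=G null, marked=A C E F G H
Mark B: refs=I C, marked=A B C E F G H
Mark I: refs=F I, marked=A B C E F G H I
Unmarked (collected): D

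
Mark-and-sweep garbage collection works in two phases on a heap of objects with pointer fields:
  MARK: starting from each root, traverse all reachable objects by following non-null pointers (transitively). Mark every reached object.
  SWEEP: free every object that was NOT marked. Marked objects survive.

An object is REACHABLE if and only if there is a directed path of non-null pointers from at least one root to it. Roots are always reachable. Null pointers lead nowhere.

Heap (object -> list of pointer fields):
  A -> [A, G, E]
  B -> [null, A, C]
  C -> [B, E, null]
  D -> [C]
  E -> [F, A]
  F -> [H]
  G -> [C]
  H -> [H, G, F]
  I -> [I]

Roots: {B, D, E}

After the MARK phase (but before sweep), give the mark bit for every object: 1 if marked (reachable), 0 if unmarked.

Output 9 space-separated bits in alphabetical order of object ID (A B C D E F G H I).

Answer: 1 1 1 1 1 1 1 1 0

Derivation:
Roots: B D E
Mark B: refs=null A C, marked=B
Mark D: refs=C, marked=B D
Mark E: refs=F A, marked=B D E
Mark A: refs=A G E, marked=A B D E
Mark C: refs=B E null, marked=A B C D E
Mark F: refs=H, marked=A B C D E F
Mark G: refs=C, marked=A B C D E F G
Mark H: refs=H G F, marked=A B C D E F G H
Unmarked (collected): I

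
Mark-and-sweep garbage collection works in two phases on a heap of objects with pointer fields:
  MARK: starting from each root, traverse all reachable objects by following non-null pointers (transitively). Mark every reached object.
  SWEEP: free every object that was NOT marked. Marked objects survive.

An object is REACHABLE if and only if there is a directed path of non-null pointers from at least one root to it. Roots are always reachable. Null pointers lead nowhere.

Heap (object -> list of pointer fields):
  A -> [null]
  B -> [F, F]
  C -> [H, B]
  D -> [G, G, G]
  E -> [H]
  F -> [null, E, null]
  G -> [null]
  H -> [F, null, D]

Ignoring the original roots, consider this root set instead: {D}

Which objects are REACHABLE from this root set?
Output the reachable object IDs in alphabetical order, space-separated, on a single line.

Answer: D G

Derivation:
Roots: D
Mark D: refs=G G G, marked=D
Mark G: refs=null, marked=D G
Unmarked (collected): A B C E F H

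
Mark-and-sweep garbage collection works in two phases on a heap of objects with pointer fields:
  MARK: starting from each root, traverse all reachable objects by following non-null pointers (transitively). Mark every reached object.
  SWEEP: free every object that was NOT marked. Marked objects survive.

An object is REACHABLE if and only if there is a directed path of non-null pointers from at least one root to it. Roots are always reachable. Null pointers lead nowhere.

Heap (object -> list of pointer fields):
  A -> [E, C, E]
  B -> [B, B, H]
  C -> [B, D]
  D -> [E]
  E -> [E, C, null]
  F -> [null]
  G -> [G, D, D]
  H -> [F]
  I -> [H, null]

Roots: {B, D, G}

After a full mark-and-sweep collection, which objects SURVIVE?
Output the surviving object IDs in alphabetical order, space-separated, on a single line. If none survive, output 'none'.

Roots: B D G
Mark B: refs=B B H, marked=B
Mark D: refs=E, marked=B D
Mark G: refs=G D D, marked=B D G
Mark H: refs=F, marked=B D G H
Mark E: refs=E C null, marked=B D E G H
Mark F: refs=null, marked=B D E F G H
Mark C: refs=B D, marked=B C D E F G H
Unmarked (collected): A I

Answer: B C D E F G H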